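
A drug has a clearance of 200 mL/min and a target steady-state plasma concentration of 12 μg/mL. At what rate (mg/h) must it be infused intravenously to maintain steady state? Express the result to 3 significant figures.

144 mg/h

Convert clearance: 200 mL/min × 60 min/h ÷ 1000 mL/L = 12.00 L/h
Rate = CL × Css = 12.00 × 12 = 144.0 mg/h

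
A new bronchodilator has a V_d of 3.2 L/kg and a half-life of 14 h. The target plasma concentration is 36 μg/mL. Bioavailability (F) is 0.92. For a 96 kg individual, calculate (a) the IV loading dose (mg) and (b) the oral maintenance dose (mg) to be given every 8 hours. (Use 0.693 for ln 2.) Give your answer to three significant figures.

(a) 11100 mg; (b) 4760 mg

Vd(total) = 96 kg × 3.2 L/kg = 307.2 L
LD = Vd × C = 307.2 × 36 = 11060 mg
CL = 0.693 × Vd / t½ = 0.693 × 307.2 / 14 = 15.21 L/h
D = CL × Css × τ / F = 15.21 × 36 × 8 / 0.92 = 4761 mg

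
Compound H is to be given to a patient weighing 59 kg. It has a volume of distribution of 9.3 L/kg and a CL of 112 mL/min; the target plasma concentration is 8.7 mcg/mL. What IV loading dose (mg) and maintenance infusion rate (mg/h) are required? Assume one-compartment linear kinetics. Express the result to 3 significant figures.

(a) 4770 mg; (b) 58.5 mg/h

Vd(total) = 59 kg × 9.3 L/kg = 548.7 L
Loading: fill Vd to C_target → 548.7 L × 8.7 mg/L = 4774 mg
Convert clearance: 112 mL/min × 60 min/h ÷ 1000 mL/L = 6.720 L/h
Maintenance infusion rate = CL × Css = 6.720 × 8.7 = 58.46 mg/h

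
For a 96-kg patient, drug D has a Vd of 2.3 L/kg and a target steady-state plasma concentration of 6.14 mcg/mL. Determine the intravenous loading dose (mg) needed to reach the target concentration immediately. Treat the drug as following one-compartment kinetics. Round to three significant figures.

1360 mg

Vd(total) = 96 kg × 2.3 L/kg = 220.8 L
LD = Vd × C = 220.8 × 6.140 = 1356 mg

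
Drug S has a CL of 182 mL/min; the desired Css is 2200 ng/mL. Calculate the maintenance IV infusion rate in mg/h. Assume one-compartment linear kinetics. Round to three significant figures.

24.0 mg/h

CL = 182 mL/min = 182 × 0.06 = 10.92 L/h
C = 2200 ng/mL = 2.200 mg/L
At steady state, infusion rate equals elimination rate: rate in = CL × Css.
Infusion rate = CL · Css = 10.92 L/h × 2.2 mg/L = 24.02 mg/h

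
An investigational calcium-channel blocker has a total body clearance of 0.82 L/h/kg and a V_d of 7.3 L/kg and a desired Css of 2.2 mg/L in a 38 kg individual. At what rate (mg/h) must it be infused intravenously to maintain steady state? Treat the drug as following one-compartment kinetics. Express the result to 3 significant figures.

68.6 mg/h

CL = 0.82 L/h/kg × 38 kg = 31.16 L/h
Rate = CL × Css = 31.16 × 2.2 = 68.55 mg/h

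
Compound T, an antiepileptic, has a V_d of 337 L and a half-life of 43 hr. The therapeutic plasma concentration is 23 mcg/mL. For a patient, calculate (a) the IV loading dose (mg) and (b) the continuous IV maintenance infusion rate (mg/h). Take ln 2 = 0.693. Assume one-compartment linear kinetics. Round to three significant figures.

(a) 7750 mg; (b) 125 mg/h

LD = Vd × C = 337.0 × 23 = 7751 mg
CL = 0.693 × Vd / t½ = 0.693 × 337.0 / 43 = 5.431 L/h
Infusion rate = CL × Css = 5.431 × 23 = 124.9 mg/h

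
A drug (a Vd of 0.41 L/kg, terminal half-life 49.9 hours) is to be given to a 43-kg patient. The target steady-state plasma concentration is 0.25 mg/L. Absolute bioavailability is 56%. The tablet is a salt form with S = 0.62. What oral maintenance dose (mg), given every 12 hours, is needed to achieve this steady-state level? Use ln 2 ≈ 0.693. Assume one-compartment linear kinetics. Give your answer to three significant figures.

2.12 mg

Vd = 0.41 L/kg × 43 kg = 17.63 L
CL = 0.693 × Vd / t½ = 0.693 × 17.63 / 49.9 = 0.2448 L/h
D = CL × Css × τ / F / S = 0.2448 × 0.25 × 12 / 0.56 / 0.62 = 2.115 mg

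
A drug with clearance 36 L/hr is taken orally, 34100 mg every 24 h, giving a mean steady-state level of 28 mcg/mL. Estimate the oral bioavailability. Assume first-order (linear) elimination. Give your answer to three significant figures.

0.709

F·D/τ = CL·Css at steady state → F = CL·Css·τ / D.
F = 36 × 28 × 24 / 34100 = 0.709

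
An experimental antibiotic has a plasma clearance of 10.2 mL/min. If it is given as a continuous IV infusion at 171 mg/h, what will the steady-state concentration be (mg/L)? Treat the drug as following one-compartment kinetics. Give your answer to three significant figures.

CL = 10.2 mL/min × 60/1000 = 0.6120 L/h
Css = rate / CL = 171 / 0.6120 = 279.4 mg/L

279 mg/L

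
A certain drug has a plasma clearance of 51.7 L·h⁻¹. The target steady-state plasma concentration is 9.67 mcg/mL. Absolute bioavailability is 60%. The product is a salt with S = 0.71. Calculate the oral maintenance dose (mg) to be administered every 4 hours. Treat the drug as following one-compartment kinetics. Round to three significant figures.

At steady state, dose per interval replaces the amount cleared in that interval: F·S·D/τ = CL·Css.
D = CL × Css × τ / F / S = 51.70 × 9.67 × 4 / 0.6 / 0.71 = 4694 mg

4690 mg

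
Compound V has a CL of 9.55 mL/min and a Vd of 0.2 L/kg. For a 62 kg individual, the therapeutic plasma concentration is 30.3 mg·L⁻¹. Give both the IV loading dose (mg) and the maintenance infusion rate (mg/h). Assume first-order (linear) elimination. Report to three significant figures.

(a) 376 mg; (b) 17.4 mg/h

Total Vd = 0.2 × 62 = 12.40 L
LD = Vd · C_target = 12.40 × 30.3 = 375.7 mg
CL = 9.55 mL/min × 60/1000 = 0.5730 L/h
Maintenance: replace elimination → rate = CL × Css = 0.5730 × 30.3 = 17.36 mg/h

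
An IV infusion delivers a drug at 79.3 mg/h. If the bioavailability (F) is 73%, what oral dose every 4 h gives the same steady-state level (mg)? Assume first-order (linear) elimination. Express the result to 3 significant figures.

To maintain the same Css, the systemic dosing rate must be unchanged: F·D/τ = infusion rate.
D = rate × τ / F = 79.3 × 4 / 0.73 = 434.5 mg

435 mg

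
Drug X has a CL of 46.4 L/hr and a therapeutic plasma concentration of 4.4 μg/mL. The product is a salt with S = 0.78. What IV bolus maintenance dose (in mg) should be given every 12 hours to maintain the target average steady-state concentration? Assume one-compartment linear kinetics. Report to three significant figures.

D = CL × Css × τ / S = 46.40 × 4.4 × 12 / 0.78 = 3141 mg

3140 mg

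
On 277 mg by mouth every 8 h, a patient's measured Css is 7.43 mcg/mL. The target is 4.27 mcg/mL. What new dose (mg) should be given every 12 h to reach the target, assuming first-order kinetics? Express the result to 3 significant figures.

239 mg

For first-order elimination, Css ∝ F·D/(CL·τ); F and CL are unchanged, so Css ∝ D/τ.
D₂ = D₁ × (Css,target / Css,current) × (τ₂/τ₁) = 277 × (4.27/7.43) × (12/8) = 238.8 mg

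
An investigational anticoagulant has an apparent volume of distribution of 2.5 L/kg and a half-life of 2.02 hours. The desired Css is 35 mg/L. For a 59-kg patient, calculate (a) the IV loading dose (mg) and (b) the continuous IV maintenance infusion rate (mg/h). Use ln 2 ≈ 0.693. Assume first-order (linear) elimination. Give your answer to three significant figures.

(a) 5160 mg; (b) 1770 mg/h

Vd = 2.5 L/kg × 59 kg = 147.5 L
LD = Vd × C = 147.5 × 35 = 5163 mg
CL = 0.693 × Vd / t½ = 0.693 × 147.5 / 2.02 = 50.60 L/h
Infusion rate = CL × Css = 50.60 × 35 = 1771 mg/h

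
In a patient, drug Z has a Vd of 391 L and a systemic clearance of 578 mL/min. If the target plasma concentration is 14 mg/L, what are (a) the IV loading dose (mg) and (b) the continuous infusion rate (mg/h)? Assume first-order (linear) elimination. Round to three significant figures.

Loading dose = Vd × C = 391.0 × 14 = 5474 mg
CL = 578 mL/min = 578 × 0.06 = 34.68 L/h
Maintenance: replace elimination → rate = CL × Css = 34.68 × 14 = 485.5 mg/h

(a) 5470 mg; (b) 486 mg/h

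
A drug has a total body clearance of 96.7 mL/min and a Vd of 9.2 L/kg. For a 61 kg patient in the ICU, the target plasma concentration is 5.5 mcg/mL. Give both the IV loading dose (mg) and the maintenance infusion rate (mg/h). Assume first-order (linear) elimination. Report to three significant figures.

Vd(total) = 61 kg × 9.2 L/kg = 561.2 L
LD = Vd · C_target = 561.2 × 5.5 = 3087 mg
CL = 96.7 mL/min × 60/1000 = 5.802 L/h
Maintenance: replace elimination → rate = CL × Css = 5.802 × 5.5 = 31.91 mg/h

(a) 3090 mg; (b) 31.9 mg/h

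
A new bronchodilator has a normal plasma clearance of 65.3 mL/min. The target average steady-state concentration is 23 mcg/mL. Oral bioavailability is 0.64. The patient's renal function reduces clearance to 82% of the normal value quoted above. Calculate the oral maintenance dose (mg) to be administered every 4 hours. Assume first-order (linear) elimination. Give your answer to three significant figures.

Convert clearance: 65.3 mL/min × 60 min/h ÷ 1000 mL/L = 3.918 L/h
Patient clearance = 0.82 × 3.918 = 3.213 L/h
D = CL × Css × τ / F = 3.213 × 23 × 4 / 0.64 = 461.9 mg

462 mg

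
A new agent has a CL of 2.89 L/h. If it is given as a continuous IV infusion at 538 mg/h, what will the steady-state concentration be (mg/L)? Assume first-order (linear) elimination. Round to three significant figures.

Css = rate / CL = 538 / 2.890 = 186.2 mg/L

186 mg/L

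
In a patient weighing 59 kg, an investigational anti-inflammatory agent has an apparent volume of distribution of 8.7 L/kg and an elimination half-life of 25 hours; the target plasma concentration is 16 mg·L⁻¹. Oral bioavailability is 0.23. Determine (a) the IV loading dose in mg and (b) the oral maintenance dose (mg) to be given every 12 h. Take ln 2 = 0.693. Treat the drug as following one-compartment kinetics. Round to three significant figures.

(a) 8210 mg; (b) 11900 mg

Vd(total) = 59 kg × 8.7 L/kg = 513.3 L
LD = Vd × C = 513.3 × 16 = 8213 mg
CL = 0.693 × Vd / t½ = 0.693 × 513.3 / 25 = 14.23 L/h
D = CL × Css × τ / F = 14.23 × 16 × 12 / 0.23 = 11880 mg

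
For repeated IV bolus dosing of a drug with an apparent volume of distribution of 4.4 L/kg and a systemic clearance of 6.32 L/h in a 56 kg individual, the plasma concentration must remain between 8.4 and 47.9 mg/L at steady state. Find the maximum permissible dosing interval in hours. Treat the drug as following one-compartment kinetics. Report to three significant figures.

Total Vd = 4.4 × 56 = 246.4 L
k = CL / Vd = 6.320 / 246.4 = 0.02565 h⁻¹
Between IV bolus doses, concentration decays as C = C₀·e^(−kτ), so C_peak/C_trough = e^(kτ).
τ_max = ln(C_peak/C_trough) / k = ln(47.9/8.4) / 0.02565 = 1.741 / 0.02565 = 67.88 h

67.9 h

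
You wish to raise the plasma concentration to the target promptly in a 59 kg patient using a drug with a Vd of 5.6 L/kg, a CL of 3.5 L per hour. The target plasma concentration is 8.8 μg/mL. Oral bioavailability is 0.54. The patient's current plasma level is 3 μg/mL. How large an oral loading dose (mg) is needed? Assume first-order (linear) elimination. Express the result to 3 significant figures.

3550 mg

Vd(total) = 59 kg × 5.6 L/kg = 330.4 L
Concentration deficit ΔC = 8.8 − 3 = 5.800 mg/L
LD = Vd × ΔC / F = 330.4 × 5.800 / 0.54 = 3549 mg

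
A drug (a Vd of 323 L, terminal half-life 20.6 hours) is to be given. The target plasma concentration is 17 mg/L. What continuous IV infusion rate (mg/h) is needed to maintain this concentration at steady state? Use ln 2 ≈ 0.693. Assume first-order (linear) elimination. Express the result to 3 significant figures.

k = 0.693/20.6 = 0.03364 h⁻¹, so CL = k·Vd = 0.03364 × 323.0 = 10.87 L/h
Infusion rate = CL × Css = 10.87 × 17 = 184.8 mg/h

185 mg/h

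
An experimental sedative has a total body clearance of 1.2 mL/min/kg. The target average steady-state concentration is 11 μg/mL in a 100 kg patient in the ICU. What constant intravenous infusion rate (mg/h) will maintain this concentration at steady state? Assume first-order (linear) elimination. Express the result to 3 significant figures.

CL = 1.2 mL/min/kg × 100 kg = 120.0 mL/min = 120.0 × 60/1000 = 7.200 L/h
Rate = CL × Css = 7.200 × 11 = 79.20 mg/h

79.2 mg/h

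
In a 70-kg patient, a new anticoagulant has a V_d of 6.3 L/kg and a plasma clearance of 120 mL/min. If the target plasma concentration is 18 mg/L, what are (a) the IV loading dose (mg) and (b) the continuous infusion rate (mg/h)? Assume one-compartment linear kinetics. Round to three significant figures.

Vd = 6.3 L/kg × 70 kg = 441.0 L
Loading dose = Vd × C = 441.0 × 18 = 7938 mg
CL = 120 mL/min × 60/1000 = 7.200 L/h
Infusion rate = 7.200 L/h × 18 mg/L = 129.6 mg/h

(a) 7940 mg; (b) 130 mg/h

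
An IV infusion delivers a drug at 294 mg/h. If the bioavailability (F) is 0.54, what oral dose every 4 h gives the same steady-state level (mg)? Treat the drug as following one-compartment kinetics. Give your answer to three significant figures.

To maintain the same Css, the systemic dosing rate must be unchanged: F·D/τ = infusion rate.
D = rate × τ / F = 294 × 4 / 0.54 = 2178 mg

2180 mg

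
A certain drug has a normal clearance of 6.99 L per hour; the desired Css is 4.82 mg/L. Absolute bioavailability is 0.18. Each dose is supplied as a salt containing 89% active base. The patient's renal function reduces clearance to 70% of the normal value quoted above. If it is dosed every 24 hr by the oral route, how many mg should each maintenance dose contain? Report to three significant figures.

3530 mg

Patient clearance = 0.7 × 6.990 = 4.893 L/h
At steady state, dose per interval replaces the amount cleared in that interval: F·S·D/τ = CL·Css.
D = CL × Css × τ / F / S = 4.893 × 4.82 × 24 / 0.18 / 0.89 = 3533 mg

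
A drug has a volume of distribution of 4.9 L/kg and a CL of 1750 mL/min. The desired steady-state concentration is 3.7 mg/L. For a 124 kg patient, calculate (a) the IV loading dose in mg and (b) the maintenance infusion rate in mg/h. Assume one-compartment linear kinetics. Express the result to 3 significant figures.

(a) 2250 mg; (b) 389 mg/h

Total Vd = 4.9 × 124 = 607.6 L
LD = Vd · C_target = 607.6 × 3.7 = 2248 mg
Convert clearance: 1750 mL/min × 60 min/h ÷ 1000 mL/L = 105.0 L/h
Infusion rate = 105.0 L/h × 3.7 mg/L = 388.5 mg/h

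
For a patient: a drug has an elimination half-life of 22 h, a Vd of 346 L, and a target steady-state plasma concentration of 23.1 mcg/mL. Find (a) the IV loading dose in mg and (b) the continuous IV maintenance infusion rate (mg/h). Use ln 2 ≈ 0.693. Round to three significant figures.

LD = Vd × C = 346.0 × 23.1 = 7993 mg
CL = 0.693 × Vd / t½ = 0.693 × 346.0 / 22 = 10.90 L/h
Infusion rate = CL × Css = 10.90 × 23.1 = 251.8 mg/h

(a) 7990 mg; (b) 252 mg/h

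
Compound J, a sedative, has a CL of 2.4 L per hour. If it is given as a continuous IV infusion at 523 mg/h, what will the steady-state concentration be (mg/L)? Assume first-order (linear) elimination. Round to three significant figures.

218 mg/L

Css = rate / CL = 523 / 2.400 = 217.9 mg/L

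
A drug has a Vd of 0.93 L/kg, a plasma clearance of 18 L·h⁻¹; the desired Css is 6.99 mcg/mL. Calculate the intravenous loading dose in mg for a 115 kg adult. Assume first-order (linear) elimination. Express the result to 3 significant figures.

748 mg

Vd(total) = 115 kg × 0.93 L/kg = 107.0 L
LD = Vd × C = 107.0 × 6.990 = 747.9 mg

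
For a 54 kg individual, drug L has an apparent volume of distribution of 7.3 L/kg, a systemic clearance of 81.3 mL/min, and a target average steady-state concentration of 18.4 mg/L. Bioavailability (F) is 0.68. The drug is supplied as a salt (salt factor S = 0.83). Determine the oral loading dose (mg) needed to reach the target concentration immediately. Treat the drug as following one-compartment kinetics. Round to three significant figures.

12900 mg

Vd = 7.3 L/kg × 54 kg = 394.2 L
The loading dose fills Vd to the target concentration.
LD = Vd × C / F / S = 394.2 × 18.40 / 0.68 / 0.83 = 12850 mg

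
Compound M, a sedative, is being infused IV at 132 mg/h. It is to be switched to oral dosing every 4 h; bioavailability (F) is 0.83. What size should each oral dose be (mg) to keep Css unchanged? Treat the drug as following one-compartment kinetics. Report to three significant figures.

To maintain the same Css, the systemic dosing rate must be unchanged: F·D/τ = infusion rate.
D = rate × τ / F = 132 × 4 / 0.83 = 636.1 mg

636 mg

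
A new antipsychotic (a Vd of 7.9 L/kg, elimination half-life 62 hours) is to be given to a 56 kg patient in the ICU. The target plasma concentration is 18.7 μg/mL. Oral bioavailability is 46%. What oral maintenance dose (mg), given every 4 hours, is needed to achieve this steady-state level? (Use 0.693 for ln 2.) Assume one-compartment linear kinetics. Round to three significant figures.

804 mg

Vd = 7.9 L/kg × 56 kg = 442.4 L
CL = ln 2 · Vd / t½ = 0.693 × 442.4 / 62 = 4.945 L/h
D = CL × Css × τ / F = 4.945 × 18.7 × 4 / 0.46 = 804.1 mg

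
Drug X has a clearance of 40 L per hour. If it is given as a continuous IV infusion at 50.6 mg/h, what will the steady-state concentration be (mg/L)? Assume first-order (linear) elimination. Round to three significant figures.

1.27 mg/L

Css = rate / CL = 50.6 / 40.00 = 1.265 mg/L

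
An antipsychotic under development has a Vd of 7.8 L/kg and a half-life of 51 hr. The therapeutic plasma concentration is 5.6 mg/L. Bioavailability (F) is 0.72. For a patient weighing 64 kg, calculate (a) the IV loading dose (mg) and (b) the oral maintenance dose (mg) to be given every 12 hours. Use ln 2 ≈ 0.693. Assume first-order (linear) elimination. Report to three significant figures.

Vd = 7.8 L/kg × 64 kg = 499.2 L
LD = Vd × C = 499.2 × 5.6 = 2796 mg
CL = 0.693 × Vd / t½ = 0.693 × 499.2 / 51 = 6.783 L/h
D = CL × Css × τ / F = 6.783 × 5.6 × 12 / 0.72 = 633.1 mg

(a) 2800 mg; (b) 633 mg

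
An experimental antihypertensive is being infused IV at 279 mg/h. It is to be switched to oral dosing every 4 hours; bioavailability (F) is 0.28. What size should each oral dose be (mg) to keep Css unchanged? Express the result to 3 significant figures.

To maintain the same Css, the systemic dosing rate must be unchanged: F·D/τ = infusion rate.
D = rate × τ / F = 279 × 4 / 0.28 = 3986 mg

3990 mg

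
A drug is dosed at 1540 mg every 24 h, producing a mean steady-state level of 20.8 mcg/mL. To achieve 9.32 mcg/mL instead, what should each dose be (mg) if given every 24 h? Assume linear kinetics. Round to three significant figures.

With linear kinetics, Css is proportional to dose rate (D/τ) at fixed clearance.
D₂ = D₁ × (Css,target / Css,current) = 1540 × 9.32/20.8 = 690.0 mg

690 mg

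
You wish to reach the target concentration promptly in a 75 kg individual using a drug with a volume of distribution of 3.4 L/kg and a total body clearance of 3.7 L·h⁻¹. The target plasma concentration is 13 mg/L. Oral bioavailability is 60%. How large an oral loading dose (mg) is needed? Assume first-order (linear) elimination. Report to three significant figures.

Vd = 3.4 L/kg × 75 kg = 255.0 L
LD = Vd × C / F = 255.0 × 13.00 / 0.6 = 5525 mg

5530 mg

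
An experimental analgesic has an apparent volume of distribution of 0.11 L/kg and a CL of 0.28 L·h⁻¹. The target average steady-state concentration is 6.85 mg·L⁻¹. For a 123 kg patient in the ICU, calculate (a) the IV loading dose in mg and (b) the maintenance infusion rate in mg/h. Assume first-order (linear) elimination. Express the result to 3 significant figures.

(a) 92.7 mg; (b) 1.92 mg/h

Vd = 0.11 L/kg × 123 kg = 13.53 L
Loading: fill Vd to C_target → 13.53 L × 6.85 mg/L = 92.68 mg
Infusion rate = 0.2800 L/h × 6.85 mg/L = 1.918 mg/h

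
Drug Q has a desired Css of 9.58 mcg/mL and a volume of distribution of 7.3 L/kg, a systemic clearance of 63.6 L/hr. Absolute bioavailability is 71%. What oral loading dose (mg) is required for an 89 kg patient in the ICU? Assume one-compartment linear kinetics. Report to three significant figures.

Vd(total) = 89 kg × 7.3 L/kg = 649.7 L
LD = Vd × C / F = 649.7 × 9.580 / 0.71 = 8766 mg

8770 mg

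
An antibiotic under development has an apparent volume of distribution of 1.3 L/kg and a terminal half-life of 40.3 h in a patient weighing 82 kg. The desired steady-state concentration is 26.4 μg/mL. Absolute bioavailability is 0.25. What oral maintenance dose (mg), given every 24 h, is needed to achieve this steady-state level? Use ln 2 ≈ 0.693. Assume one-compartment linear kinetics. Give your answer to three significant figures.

4650 mg

Vd(total) = 82 kg × 1.3 L/kg = 106.6 L
CL = ln 2 · Vd / t½ = 0.693 × 106.6 / 40.3 = 1.833 L/h
D = CL × Css × τ / F = 1.833 × 26.4 × 24 / 0.25 = 4646 mg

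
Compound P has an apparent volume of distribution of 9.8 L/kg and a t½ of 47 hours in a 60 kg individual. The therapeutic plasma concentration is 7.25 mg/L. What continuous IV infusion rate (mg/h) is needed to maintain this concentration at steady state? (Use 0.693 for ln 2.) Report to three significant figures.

62.9 mg/h

Total Vd = 9.8 × 60 = 588.0 L
CL = 0.693 × Vd / t½ = 0.693 × 588.0 / 47 = 8.670 L/h
Infusion rate = CL × Css = 8.670 × 7.25 = 62.86 mg/h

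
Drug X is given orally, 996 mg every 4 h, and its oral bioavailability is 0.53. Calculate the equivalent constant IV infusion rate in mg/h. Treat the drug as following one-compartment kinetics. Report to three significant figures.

Equivalent systemic input: infusion rate = F·D/τ.
Rate = 0.53 × 996 / 4 = 132.0 mg/h

132 mg/h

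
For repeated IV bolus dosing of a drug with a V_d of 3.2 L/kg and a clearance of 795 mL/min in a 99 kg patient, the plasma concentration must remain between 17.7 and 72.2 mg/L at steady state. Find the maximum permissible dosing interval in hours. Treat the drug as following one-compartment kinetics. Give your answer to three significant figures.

9.34 h

Total Vd = 3.2 × 99 = 316.8 L
CL = 795 mL/min = 795 × 0.06 = 47.70 L/h
k = CL / Vd = 47.70 / 316.8 = 0.1506 h⁻¹
Between IV bolus doses, concentration decays as C = C₀·e^(−kτ), so C_peak/C_trough = e^(kτ).
τ_max = ln(C_peak/C_trough) / k = ln(72.2/17.7) / 0.1506 = 1.406 / 0.1506 = 9.336 h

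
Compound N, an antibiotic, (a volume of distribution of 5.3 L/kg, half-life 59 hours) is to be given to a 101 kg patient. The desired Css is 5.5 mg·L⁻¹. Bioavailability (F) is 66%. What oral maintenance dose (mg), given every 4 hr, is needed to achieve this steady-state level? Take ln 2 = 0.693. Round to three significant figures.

Total Vd = 5.3 × 101 = 535.3 L
CL = ln 2 · Vd / t½ = 0.693 × 535.3 / 59 = 6.288 L/h
D = CL × Css × τ / F = 6.288 × 5.5 × 4 / 0.66 = 209.6 mg

210 mg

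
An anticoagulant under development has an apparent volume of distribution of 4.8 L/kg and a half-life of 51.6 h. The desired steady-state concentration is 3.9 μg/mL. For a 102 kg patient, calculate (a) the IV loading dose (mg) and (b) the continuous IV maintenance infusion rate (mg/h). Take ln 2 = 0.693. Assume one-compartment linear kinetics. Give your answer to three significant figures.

(a) 1910 mg; (b) 25.6 mg/h

Total Vd = 4.8 × 102 = 489.6 L
LD = Vd × C = 489.6 × 3.9 = 1909 mg
CL = 0.693 × Vd / t½ = 0.693 × 489.6 / 51.6 = 6.575 L/h
Infusion rate = CL × Css = 6.575 × 3.9 = 25.64 mg/h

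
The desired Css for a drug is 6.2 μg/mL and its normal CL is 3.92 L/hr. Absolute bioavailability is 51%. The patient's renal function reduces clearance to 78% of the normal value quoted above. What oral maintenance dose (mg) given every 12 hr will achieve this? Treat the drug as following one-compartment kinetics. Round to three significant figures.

446 mg

Patient clearance = 0.78 × 3.920 = 3.058 L/h
D = CL × Css × τ / F = 3.058 × 6.2 × 12 / 0.51 = 446.1 mg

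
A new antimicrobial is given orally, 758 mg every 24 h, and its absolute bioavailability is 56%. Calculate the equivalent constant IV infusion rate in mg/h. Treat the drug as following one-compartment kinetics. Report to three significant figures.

17.7 mg/h

Equivalent systemic input: infusion rate = F·D/τ.
Rate = 0.56 × 758 / 24 = 17.69 mg/h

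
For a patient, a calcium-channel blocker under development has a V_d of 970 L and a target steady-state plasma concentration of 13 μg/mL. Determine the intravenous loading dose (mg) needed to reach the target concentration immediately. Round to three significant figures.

12600 mg

The loading dose fills Vd to the target concentration.
LD = Vd × C = 970.0 × 13.00 = 12610 mg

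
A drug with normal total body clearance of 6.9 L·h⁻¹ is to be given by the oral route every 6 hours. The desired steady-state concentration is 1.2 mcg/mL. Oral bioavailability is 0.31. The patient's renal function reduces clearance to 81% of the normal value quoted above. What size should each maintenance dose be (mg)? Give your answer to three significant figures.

Patient clearance = 0.81 × 6.900 = 5.589 L/h
D = CL × Css × τ / F = 5.589 × 1.2 × 6 / 0.31 = 129.8 mg

130 mg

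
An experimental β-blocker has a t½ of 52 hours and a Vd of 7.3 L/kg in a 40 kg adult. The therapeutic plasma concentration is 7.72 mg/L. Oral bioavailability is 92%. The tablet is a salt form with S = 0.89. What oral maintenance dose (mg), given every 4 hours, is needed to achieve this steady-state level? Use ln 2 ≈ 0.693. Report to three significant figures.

Vd = 7.3 L/kg × 40 kg = 292.0 L
k = 0.693/52 = 0.01333 h⁻¹, so CL = k·Vd = 0.01333 × 292.0 = 3.892 L/h
D = CL × Css × τ / F / S = 3.892 × 7.72 × 4 / 0.92 / 0.89 = 146.8 mg

147 mg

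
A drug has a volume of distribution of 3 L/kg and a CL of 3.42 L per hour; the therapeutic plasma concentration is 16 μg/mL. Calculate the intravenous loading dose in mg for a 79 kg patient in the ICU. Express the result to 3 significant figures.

3790 mg

Vd(total) = 79 kg × 3 L/kg = 237.0 L
Loading dose depends on Vd (not clearance): it fills the distribution volume.
LD = Vd × C = 237.0 × 16.00 = 3792 mg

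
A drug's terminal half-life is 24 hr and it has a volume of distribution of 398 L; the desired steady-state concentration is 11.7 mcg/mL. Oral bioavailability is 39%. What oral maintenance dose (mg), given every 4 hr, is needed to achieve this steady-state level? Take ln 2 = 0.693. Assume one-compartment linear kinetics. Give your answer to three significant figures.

CL = ln 2 · Vd / t½ = 0.693 × 398.0 / 24 = 11.49 L/h
D = CL × Css × τ / F = 11.49 × 11.7 × 4 / 0.39 = 1379 mg

1380 mg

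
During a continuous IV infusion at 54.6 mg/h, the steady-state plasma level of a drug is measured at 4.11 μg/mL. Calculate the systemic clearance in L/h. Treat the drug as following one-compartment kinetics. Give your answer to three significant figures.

13.3 L/h

At steady state, infusion rate = CL × Css, so CL = rate / Css.
CL = 54.6 / 4.11 = 13.28 L/h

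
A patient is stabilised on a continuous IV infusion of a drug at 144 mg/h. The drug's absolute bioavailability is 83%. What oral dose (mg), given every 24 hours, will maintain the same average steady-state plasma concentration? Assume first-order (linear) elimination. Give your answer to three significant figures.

To maintain the same Css, the systemic dosing rate must be unchanged: F·D/τ = infusion rate.
D = rate × τ / F = 144 × 24 / 0.83 = 4164 mg

4160 mg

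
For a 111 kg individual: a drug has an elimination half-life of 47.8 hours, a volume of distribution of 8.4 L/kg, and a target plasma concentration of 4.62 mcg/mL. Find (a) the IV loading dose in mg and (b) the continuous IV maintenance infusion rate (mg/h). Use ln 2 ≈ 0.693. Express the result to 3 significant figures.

(a) 4310 mg; (b) 62.5 mg/h

Total Vd = 8.4 × 111 = 932.4 L
LD = Vd × C = 932.4 × 4.62 = 4308 mg
CL = 0.693 × Vd / t½ = 0.693 × 932.4 / 47.8 = 13.52 L/h
Infusion rate = CL × Css = 13.52 × 4.62 = 62.46 mg/h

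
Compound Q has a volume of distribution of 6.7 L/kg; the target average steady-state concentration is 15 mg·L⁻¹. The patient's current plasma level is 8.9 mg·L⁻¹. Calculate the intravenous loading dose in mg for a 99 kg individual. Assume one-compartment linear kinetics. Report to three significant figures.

4050 mg

Vd(total) = 99 kg × 6.7 L/kg = 663.3 L
The loading dose fills Vd to the target concentration.
Concentration deficit ΔC = 15 − 8.9 = 6.100 mg/L
LD = Vd × ΔC = 663.3 × 6.100 = 4046 mg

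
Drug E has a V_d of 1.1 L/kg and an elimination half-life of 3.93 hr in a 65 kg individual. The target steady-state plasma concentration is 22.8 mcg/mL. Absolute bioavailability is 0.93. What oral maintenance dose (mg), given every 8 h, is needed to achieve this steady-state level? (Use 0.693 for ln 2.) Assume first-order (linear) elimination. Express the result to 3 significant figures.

2470 mg

Total Vd = 1.1 × 65 = 71.50 L
k = 0.693/3.93 = 0.1763 h⁻¹, so CL = k·Vd = 0.1763 × 71.50 = 12.61 L/h
D = CL × Css × τ / F = 12.61 × 22.8 × 8 / 0.93 = 2473 mg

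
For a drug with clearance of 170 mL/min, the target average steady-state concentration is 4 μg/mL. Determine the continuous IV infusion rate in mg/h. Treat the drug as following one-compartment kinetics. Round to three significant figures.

40.8 mg/h

Convert clearance: 170 mL/min × 60 min/h ÷ 1000 mL/L = 10.20 L/h
R₀ = 10.20 × 4 = 40.80 mg/h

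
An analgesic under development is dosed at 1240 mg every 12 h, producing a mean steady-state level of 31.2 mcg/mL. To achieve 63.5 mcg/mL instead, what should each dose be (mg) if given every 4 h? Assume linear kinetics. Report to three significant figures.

With linear kinetics, Css is proportional to dose rate (D/τ) at fixed clearance.
D₂ = D₁ × (Css,target / Css,current) × (τ₂/τ₁) = 1240 × (63.5/31.2) × (4/12) = 841.2 mg

841 mg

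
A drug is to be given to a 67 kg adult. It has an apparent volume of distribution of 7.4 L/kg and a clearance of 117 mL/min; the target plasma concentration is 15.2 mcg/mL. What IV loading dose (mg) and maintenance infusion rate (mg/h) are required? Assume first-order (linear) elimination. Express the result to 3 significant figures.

Vd(total) = 67 kg × 7.4 L/kg = 495.8 L
Loading: fill Vd to C_target → 495.8 L × 15.2 mg/L = 7536 mg
Convert clearance: 117 mL/min × 60 min/h ÷ 1000 mL/L = 7.020 L/h
Maintenance: replace elimination → rate = CL × Css = 7.020 × 15.2 = 106.7 mg/h

(a) 7540 mg; (b) 107 mg/h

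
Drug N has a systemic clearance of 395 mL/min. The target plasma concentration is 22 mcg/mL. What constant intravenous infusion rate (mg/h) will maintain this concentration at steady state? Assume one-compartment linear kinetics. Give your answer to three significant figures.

CL = 395 mL/min = 395 × 0.06 = 23.70 L/h
At steady state, infusion rate equals elimination rate: rate in = CL × Css.
Rate = CL × Css = 23.70 × 22 = 521.4 mg/h

521 mg/h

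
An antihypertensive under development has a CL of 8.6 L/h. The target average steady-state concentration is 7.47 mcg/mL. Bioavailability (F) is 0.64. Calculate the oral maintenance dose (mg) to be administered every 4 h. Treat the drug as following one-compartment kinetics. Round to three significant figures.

402 mg

D = CL × Css × τ / F = 8.600 × 7.47 × 4 / 0.64 = 401.5 mg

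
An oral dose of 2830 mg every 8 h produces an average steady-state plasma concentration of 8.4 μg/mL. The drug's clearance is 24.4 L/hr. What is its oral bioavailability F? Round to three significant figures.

F·D/τ = CL·Css at steady state → F = CL·Css·τ / D.
F = 24.4 × 8.4 × 8 / 2830 = 0.579

0.579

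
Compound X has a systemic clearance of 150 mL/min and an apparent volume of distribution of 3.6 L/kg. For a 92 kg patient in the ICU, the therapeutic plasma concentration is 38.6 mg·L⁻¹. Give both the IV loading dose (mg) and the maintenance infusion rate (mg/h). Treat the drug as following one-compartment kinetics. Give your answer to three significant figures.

(a) 12800 mg; (b) 347 mg/h

Vd = 3.6 L/kg × 92 kg = 331.2 L
Loading dose = Vd × C = 331.2 × 38.6 = 12780 mg
Convert clearance: 150 mL/min × 60 min/h ÷ 1000 mL/L = 9.000 L/h
Maintenance: replace elimination → rate = CL × Css = 9.000 × 38.6 = 347.4 mg/h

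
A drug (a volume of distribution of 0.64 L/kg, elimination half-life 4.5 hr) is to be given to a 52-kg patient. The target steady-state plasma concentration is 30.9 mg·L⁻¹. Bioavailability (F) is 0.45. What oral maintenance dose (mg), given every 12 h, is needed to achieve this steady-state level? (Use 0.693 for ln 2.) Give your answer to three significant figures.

Vd = 0.64 L/kg × 52 kg = 33.28 L
CL = 0.693 × Vd / t½ = 0.693 × 33.28 / 4.5 = 5.125 L/h
D = CL × Css × τ / F = 5.125 × 30.9 × 12 / 0.45 = 4223 mg

4220 mg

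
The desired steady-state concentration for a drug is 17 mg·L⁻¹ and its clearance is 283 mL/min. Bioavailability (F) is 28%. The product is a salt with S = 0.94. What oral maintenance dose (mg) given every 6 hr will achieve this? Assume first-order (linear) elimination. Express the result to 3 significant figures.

Convert clearance: 283 mL/min × 60 min/h ÷ 1000 mL/L = 16.98 L/h
D = CL × Css × τ / F / S = 16.98 × 17 × 6 / 0.28 / 0.94 = 6580 mg

6580 mg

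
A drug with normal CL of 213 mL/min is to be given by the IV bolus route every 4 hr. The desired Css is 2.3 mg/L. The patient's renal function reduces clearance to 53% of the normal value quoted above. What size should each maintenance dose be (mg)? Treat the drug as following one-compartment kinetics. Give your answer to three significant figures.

Convert clearance: 213 mL/min × 60 min/h ÷ 1000 mL/L = 12.78 L/h
Patient clearance = 0.53 × 12.78 = 6.773 L/h
D = CL × Css × τ = 6.773 × 2.3 × 4 = 62.31 mg

62.3 mg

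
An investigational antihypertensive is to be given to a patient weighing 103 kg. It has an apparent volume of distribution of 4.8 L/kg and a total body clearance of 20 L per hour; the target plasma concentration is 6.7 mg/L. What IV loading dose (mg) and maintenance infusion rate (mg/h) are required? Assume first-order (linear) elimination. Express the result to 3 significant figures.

(a) 3310 mg; (b) 134 mg/h

Vd = 4.8 L/kg × 103 kg = 494.4 L
Loading: fill Vd to C_target → 494.4 L × 6.7 mg/L = 3312 mg
Maintenance infusion rate = CL × Css = 20.00 × 6.7 = 134.0 mg/h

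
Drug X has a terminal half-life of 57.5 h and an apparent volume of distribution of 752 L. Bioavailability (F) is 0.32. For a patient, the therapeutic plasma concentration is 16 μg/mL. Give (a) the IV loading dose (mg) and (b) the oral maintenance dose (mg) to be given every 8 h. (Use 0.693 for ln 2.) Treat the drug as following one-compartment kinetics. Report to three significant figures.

LD = Vd × C = 752.0 × 16 = 12030 mg
CL = 0.693 × Vd / t½ = 0.693 × 752.0 / 57.5 = 9.063 L/h
D = CL × Css × τ / F = 9.063 × 16 × 8 / 0.32 = 3625 mg

(a) 12000 mg; (b) 3630 mg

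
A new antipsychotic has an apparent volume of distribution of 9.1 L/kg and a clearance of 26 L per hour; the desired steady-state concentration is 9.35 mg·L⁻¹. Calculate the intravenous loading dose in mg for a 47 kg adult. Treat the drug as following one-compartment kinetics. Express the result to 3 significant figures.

4000 mg

Vd = 9.1 L/kg × 47 kg = 427.7 L
LD = Vd × C = 427.7 × 9.350 = 3999 mg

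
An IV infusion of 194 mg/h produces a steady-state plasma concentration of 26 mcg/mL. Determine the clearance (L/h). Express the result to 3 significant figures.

At steady state, infusion rate = CL × Css, so CL = rate / Css.
CL = 194 / 26 = 7.462 L/h

7.46 L/h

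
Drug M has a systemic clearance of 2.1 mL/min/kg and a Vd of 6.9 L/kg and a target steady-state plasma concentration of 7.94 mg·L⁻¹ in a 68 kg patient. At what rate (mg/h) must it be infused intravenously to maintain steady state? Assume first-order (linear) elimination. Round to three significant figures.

CL = 2.1 mL/min/kg × 68 kg = 142.8 mL/min = 142.8 × 60/1000 = 8.568 L/h
Vd does not affect the maintenance rate; only clearance governs steady-state input.
Rate = CL × Css = 8.568 × 7.94 = 68.03 mg/h

68.0 mg/h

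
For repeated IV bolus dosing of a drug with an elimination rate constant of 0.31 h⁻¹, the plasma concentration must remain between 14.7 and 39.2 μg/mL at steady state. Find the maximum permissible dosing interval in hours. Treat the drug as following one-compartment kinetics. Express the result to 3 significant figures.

3.16 h

Between IV bolus doses, concentration decays as C = C₀·e^(−kτ), so C_peak/C_trough = e^(kτ).
τ_max = ln(C_peak/C_trough) / k = ln(39.2/14.7) / 0.3100 = 0.9808 / 0.3100 = 3.164 h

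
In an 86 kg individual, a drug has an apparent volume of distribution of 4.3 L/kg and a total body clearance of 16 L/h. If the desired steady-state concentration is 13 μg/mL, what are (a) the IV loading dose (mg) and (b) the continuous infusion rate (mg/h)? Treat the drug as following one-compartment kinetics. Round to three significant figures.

Vd(total) = 86 kg × 4.3 L/kg = 369.8 L
Loading dose = Vd × C = 369.8 × 13 = 4807 mg
Maintenance infusion rate = CL × Css = 16.00 × 13 = 208.0 mg/h

(a) 4810 mg; (b) 208 mg/h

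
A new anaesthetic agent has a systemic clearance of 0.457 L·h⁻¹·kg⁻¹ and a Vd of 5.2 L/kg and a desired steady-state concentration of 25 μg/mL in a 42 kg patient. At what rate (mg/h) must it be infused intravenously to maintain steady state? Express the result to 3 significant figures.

CL = 0.457 L·h⁻¹·kg⁻¹ × 42 kg = 19.19 L/h
Vd does not affect the maintenance rate; only clearance governs steady-state input.
Infusion rate = CL · Css = 19.19 L/h × 25 mg/L = 479.8 mg/h

480 mg/h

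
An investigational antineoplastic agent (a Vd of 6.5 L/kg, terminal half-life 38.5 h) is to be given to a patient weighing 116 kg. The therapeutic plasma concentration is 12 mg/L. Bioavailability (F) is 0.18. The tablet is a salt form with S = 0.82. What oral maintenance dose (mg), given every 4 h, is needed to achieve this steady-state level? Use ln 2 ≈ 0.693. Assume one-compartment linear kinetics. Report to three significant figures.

Total Vd = 6.5 × 116 = 754.0 L
CL = ln 2 · Vd / t½ = 0.693 × 754.0 / 38.5 = 13.57 L/h
D = CL × Css × τ / F / S = 13.57 × 12 × 4 / 0.18 / 0.82 = 4413 mg

4410 mg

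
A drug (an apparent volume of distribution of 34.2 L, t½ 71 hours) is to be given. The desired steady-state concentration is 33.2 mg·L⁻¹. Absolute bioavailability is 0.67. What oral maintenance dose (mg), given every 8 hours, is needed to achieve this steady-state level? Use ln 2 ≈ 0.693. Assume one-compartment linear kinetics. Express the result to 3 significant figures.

132 mg

CL = ln 2 · Vd / t½ = 0.693 × 34.20 / 71 = 0.3338 L/h
D = CL × Css × τ / F = 0.3338 × 33.2 × 8 / 0.67 = 132.3 mg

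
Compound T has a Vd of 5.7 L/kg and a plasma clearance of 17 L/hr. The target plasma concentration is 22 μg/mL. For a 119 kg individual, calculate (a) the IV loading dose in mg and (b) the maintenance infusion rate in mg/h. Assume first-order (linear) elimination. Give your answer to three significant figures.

(a) 14900 mg; (b) 374 mg/h

Vd(total) = 119 kg × 5.7 L/kg = 678.3 L
Loading dose = Vd × C = 678.3 × 22 = 14920 mg
Maintenance infusion rate = CL × Css = 17.00 × 22 = 374.0 mg/h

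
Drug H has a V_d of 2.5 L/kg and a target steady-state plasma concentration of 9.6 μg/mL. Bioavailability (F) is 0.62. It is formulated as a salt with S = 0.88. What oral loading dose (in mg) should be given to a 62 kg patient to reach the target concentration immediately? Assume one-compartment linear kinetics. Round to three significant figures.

Total Vd = 2.5 × 62 = 155.0 L
The loading dose fills Vd to the target concentration.
LD = Vd × C / F / S = 155.0 × 9.600 / 0.62 / 0.88 = 2727 mg

2730 mg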